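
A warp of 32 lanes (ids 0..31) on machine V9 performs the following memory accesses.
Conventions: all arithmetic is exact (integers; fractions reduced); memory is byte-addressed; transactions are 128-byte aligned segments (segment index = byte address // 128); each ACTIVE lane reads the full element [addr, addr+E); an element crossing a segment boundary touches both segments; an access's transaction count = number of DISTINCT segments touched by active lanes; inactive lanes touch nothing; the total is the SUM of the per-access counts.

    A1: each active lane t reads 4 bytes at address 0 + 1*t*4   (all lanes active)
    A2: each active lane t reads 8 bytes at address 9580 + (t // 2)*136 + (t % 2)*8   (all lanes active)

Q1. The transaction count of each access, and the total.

A1: 1 transaction
A2: 17 transactions

Answer: 1,17; total 18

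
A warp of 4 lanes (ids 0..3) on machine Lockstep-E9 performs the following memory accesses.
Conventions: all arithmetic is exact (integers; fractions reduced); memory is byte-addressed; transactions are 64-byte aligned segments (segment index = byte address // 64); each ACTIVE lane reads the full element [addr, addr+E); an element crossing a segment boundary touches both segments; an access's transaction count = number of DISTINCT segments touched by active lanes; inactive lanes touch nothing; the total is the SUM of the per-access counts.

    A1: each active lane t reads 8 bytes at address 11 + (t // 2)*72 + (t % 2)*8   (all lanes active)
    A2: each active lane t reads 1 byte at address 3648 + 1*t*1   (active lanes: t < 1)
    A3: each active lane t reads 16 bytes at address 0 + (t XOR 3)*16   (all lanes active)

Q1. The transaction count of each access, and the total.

A1: 2 transactions
A2: 1 transaction
A3: 1 transaction

Answer: 2,1,1; total 4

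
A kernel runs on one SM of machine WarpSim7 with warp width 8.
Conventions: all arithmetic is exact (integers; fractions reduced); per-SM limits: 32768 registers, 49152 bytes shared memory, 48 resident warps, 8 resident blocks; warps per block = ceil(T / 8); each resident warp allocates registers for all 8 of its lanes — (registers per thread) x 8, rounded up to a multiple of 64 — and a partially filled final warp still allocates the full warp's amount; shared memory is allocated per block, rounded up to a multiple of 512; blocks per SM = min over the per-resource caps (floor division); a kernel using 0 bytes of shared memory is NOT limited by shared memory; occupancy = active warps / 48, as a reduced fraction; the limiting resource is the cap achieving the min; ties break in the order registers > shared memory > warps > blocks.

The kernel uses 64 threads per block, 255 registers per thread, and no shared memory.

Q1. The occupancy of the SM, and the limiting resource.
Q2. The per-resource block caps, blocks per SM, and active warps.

Answer: occupancy 1/3, limited by registers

registers: 2 blocks
shared memory: no limit (kernel uses none)
warps: 6 blocks
blocks: 8 blocks

Answer: 2 blocks, 16 active warps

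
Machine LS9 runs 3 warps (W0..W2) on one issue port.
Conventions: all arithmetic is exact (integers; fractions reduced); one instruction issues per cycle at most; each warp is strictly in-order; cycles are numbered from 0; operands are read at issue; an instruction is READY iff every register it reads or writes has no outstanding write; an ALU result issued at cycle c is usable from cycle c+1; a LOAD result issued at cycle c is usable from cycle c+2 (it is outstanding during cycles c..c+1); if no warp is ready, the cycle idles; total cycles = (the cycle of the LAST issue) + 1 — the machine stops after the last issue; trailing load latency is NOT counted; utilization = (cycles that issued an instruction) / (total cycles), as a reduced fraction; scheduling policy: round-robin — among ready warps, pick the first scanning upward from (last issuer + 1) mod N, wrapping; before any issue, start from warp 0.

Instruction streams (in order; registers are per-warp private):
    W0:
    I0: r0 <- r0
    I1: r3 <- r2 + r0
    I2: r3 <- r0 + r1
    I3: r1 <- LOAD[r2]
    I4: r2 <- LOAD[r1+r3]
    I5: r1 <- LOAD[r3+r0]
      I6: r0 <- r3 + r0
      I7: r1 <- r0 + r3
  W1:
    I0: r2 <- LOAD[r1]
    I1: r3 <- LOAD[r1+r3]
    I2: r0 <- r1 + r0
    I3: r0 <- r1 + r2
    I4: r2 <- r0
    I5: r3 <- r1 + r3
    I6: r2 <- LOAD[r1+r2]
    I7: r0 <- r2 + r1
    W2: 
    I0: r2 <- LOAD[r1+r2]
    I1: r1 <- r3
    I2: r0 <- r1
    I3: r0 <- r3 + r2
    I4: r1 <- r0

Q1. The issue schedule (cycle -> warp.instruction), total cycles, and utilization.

cycle 0: W0.I0
cycle 1: W1.I0
cycle 2: W2.I0
cycle 3: W0.I1
cycle 4: W1.I1
cycle 5: W2.I1
cycle 6: W0.I2
cycle 7: W1.I2
cycle 8: W2.I2
cycle 9: W0.I3
cycle 10: W1.I3
cycle 11: W2.I3
cycle 12: W0.I4
cycle 13: W1.I4
cycle 14: W2.I4
cycle 15: W0.I5
cycle 16: W1.I5
cycle 17: W0.I6
cycle 18: W1.I6
cycle 19: W0.I7
cycle 20: W1.I7

Answer: 21 cycles, utilization 1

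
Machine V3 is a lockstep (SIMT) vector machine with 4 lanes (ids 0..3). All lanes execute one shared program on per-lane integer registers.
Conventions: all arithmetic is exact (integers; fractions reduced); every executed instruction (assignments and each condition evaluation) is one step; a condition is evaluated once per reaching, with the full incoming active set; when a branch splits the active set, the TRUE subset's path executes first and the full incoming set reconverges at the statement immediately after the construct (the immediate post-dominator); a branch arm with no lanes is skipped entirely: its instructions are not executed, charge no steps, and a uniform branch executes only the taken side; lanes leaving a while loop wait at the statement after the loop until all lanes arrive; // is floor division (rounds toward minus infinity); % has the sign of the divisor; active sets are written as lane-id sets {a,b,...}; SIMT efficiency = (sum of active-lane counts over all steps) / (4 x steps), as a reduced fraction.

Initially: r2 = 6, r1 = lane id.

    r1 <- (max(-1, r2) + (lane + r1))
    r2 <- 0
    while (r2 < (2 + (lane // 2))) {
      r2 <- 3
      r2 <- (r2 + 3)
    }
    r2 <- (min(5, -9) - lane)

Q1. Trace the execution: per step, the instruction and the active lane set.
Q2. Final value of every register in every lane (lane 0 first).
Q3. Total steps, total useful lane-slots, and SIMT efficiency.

step 0: r1 <- (max(-1, r2) + (lane + r1)) {0,1,2,3}
step 1: r2 <- 0                      {0,1,2,3}
step 2: eval (r2 < (2 + (lane // 2))) {0,1,2,3}
step 3: r2 <- 3                      {0,1,2,3}
step 4: r2 <- (r2 + 3)               {0,1,2,3}
step 5: eval (r2 < (2 + (lane // 2))) {0,1,2,3}
step 6: r2 <- (min(5, -9) - lane)    {0,1,2,3}

Answer: 7 steps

r2: -9,-10,-11,-12
r1: 6,8,10,12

steps = 7; useful = 28; efficiency = 28/28 = 1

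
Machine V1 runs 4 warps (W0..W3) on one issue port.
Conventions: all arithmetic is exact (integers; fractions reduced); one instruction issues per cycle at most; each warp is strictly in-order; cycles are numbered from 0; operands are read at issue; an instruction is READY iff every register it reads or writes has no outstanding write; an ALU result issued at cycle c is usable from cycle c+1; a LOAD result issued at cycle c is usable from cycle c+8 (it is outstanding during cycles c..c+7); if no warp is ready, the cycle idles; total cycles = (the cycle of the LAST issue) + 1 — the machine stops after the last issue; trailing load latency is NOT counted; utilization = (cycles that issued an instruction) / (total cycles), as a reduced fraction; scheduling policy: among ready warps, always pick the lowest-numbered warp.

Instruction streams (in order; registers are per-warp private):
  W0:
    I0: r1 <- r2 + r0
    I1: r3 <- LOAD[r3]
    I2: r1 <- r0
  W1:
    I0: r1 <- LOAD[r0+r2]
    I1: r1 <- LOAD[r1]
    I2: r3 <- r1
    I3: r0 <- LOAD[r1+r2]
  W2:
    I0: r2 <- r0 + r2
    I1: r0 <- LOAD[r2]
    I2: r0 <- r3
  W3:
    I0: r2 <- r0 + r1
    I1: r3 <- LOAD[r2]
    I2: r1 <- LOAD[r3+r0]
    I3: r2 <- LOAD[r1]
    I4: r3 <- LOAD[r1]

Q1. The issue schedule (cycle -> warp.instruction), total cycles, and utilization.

cycle 0: W0.I0
cycle 1: W0.I1
cycle 2: W0.I2
cycle 3: W1.I0
cycle 4: W2.I0
cycle 5: W2.I1
cycle 6: W3.I0
cycle 7: W3.I1
cycle 8: idle
cycle 9: idle
cycle 10: idle
cycle 11: W1.I1
cycle 12: idle
cycle 13: W2.I2
cycle 14: idle
cycle 15: W3.I2
cycle 16: idle
cycle 17: idle
cycle 18: idle
cycle 19: W1.I2
cycle 20: W1.I3
cycle 21: idle
cycle 22: idle
cycle 23: W3.I3
cycle 24: W3.I4

Answer: 25 cycles, utilization 3/5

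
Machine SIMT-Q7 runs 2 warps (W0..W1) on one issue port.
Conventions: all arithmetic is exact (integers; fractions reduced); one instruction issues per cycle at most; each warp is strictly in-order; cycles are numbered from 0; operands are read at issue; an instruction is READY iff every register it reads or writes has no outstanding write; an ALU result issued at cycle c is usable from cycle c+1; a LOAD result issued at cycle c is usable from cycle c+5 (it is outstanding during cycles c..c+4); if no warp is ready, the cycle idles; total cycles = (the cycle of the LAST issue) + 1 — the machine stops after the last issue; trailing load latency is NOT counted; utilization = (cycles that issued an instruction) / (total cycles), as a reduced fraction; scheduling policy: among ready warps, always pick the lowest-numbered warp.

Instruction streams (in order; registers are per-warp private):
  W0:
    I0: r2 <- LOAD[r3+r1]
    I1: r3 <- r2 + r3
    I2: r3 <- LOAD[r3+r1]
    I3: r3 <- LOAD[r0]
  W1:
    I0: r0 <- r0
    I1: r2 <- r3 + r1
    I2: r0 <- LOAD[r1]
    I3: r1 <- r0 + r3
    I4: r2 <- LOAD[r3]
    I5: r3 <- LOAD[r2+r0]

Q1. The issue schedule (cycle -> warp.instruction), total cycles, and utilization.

cycle 0: W0.I0
cycle 1: W1.I0
cycle 2: W1.I1
cycle 3: W1.I2
cycle 4: idle
cycle 5: W0.I1
cycle 6: W0.I2
cycle 7: idle
cycle 8: W1.I3
cycle 9: W1.I4
cycle 10: idle
cycle 11: W0.I3
cycle 12: idle
cycle 13: idle
cycle 14: W1.I5

Answer: 15 cycles, utilization 2/3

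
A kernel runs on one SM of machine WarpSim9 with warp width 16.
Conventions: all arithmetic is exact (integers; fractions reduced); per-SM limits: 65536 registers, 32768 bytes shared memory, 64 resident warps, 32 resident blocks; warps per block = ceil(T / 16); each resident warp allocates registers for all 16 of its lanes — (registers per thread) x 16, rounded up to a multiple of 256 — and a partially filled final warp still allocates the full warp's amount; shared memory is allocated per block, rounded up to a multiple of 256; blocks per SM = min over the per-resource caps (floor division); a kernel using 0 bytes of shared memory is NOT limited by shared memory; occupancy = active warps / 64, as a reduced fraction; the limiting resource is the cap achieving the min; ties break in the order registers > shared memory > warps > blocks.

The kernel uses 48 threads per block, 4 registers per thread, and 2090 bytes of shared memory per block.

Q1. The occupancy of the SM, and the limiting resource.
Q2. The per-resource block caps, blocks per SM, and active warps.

Answer: occupancy 21/32, limited by shared memory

registers: 85 blocks
shared memory: 14 blocks
warps: 21 blocks
blocks: 32 blocks

Answer: 14 blocks, 42 active warps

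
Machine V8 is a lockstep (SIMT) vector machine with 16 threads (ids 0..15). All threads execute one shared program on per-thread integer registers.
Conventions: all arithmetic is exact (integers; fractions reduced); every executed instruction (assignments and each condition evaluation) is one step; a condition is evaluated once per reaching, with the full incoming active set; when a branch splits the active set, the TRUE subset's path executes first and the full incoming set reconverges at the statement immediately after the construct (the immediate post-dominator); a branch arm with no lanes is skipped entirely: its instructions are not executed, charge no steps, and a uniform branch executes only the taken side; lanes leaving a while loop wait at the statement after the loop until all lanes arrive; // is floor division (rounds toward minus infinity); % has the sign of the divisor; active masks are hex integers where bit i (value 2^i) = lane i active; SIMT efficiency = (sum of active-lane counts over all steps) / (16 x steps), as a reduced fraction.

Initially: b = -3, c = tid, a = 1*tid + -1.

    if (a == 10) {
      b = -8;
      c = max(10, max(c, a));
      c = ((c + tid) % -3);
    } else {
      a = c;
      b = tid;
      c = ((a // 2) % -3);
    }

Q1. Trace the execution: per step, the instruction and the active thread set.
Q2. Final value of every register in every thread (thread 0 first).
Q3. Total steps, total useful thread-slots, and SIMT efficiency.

step 0: eval (a == 10)               0xffff
step 1: b <- -8                      0x0800
step 2: c <- max(10, max(c, a))      0x0800
step 3: c <- ((c + tid) % -3)        0x0800
step 4: a <- c                       0xf7ff
step 5: b <- tid                     0xf7ff
step 6: c <- ((a // 2) % -3)         0xf7ff

Answer: 7 steps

b: 0,1,2,3,4,5,6,7,8,9,10,-8,12,13,14,15
c: 0,0,-2,-2,-1,-1,0,0,-2,-2,-1,-2,0,0,-2,-2
a: 0,1,2,3,4,5,6,7,8,9,10,10,12,13,14,15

steps = 7; useful = 64; efficiency = 64/112 = 4/7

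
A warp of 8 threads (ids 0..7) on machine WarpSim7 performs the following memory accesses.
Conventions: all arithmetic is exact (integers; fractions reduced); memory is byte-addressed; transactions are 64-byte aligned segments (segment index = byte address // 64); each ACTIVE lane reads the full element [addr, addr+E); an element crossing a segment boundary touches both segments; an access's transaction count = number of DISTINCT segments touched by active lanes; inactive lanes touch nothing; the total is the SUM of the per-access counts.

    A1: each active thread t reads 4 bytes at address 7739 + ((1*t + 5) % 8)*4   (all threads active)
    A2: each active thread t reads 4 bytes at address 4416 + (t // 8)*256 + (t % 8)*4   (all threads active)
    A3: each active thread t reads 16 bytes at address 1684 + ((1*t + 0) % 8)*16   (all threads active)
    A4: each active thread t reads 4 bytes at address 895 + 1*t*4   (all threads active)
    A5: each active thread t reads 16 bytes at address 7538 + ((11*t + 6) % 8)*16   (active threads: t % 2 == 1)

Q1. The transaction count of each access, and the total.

A1: 2 transactions
A2: 1 transaction
A3: 3 transactions
A4: 2 transactions
A5: 2 transactions

Answer: 2,1,3,2,2; total 10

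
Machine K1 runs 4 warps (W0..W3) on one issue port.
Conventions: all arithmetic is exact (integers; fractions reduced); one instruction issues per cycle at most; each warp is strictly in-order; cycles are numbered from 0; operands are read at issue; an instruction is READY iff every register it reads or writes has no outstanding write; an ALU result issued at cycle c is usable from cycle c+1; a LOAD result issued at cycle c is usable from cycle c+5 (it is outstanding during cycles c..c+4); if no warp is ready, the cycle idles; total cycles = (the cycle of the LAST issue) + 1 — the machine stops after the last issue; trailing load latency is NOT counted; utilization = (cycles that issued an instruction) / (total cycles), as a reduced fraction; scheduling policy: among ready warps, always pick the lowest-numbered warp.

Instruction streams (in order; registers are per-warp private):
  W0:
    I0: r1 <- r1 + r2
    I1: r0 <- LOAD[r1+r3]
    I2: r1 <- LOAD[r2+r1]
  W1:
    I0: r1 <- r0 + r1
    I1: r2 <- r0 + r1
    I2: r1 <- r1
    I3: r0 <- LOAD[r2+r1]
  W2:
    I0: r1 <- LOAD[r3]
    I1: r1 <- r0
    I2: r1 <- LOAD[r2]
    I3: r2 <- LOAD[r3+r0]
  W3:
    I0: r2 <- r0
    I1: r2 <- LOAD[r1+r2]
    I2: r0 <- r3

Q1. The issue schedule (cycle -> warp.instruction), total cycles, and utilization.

cycle 0: W0.I0
cycle 1: W0.I1
cycle 2: W0.I2
cycle 3: W1.I0
cycle 4: W1.I1
cycle 5: W1.I2
cycle 6: W1.I3
cycle 7: W2.I0
cycle 8: W3.I0
cycle 9: W3.I1
cycle 10: W3.I2
cycle 11: idle
cycle 12: W2.I1
cycle 13: W2.I2
cycle 14: W2.I3

Answer: 15 cycles, utilization 14/15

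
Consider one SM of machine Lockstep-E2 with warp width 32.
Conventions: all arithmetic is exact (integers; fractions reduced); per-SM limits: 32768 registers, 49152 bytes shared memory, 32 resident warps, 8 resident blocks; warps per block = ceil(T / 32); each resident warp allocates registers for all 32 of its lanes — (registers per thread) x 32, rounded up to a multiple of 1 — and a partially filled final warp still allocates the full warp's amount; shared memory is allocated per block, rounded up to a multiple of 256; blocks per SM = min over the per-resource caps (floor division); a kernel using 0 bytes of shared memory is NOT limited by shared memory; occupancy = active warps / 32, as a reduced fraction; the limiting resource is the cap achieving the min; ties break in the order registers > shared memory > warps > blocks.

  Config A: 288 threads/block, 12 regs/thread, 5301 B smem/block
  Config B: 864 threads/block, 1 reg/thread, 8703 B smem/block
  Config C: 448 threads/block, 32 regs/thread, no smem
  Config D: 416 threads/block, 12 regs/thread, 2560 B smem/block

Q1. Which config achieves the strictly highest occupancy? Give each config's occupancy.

occupancies: A 27/32, B 27/32, C 7/8, D 13/16

Answer: C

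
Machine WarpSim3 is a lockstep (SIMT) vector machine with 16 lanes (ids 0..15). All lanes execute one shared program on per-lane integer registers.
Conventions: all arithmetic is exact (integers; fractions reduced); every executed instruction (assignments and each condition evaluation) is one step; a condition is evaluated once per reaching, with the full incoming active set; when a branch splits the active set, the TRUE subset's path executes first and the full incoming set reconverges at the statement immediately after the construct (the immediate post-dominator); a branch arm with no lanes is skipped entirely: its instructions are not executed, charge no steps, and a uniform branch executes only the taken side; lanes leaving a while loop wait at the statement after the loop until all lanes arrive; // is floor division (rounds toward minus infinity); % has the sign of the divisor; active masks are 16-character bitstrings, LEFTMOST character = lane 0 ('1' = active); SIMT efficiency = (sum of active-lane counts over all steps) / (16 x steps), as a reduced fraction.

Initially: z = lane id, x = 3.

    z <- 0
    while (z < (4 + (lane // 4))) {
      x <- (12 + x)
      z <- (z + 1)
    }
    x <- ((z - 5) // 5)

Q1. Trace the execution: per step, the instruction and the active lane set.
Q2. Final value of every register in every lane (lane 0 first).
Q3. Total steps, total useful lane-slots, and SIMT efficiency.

step 0: z <- 0                       1111111111111111
step 1: eval (z < (4 + (lane // 4))) 1111111111111111
step 2: x <- (12 + x)                1111111111111111
step 3: z <- (z + 1)                 1111111111111111
step 4: eval (z < (4 + (lane // 4))) 1111111111111111
step 5: x <- (12 + x)                1111111111111111
step 6: z <- (z + 1)                 1111111111111111
step 7: eval (z < (4 + (lane // 4))) 1111111111111111
step 8: x <- (12 + x)                1111111111111111
step 9: z <- (z + 1)                 1111111111111111
step 10: eval (z < (4 + (lane // 4))) 1111111111111111
step 11: x <- (12 + x)                1111111111111111
step 12: z <- (z + 1)                 1111111111111111
step 13: eval (z < (4 + (lane // 4))) 1111111111111111
step 14: x <- (12 + x)                0000111111111111
step 15: z <- (z + 1)                 0000111111111111
step 16: eval (z < (4 + (lane // 4))) 0000111111111111
step 17: x <- (12 + x)                0000000011111111
step 18: z <- (z + 1)                 0000000011111111
step 19: eval (z < (4 + (lane // 4))) 0000000011111111
step 20: x <- (12 + x)                0000000000001111
step 21: z <- (z + 1)                 0000000000001111
step 22: eval (z < (4 + (lane // 4))) 0000000000001111
step 23: x <- ((z - 5) // 5)          1111111111111111

Answer: 24 steps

z: 4,4,4,4,5,5,5,5,6,6,6,6,7,7,7,7
x: -1,-1,-1,-1,0,0,0,0,0,0,0,0,0,0,0,0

steps = 24; useful = 312; efficiency = 312/384 = 13/16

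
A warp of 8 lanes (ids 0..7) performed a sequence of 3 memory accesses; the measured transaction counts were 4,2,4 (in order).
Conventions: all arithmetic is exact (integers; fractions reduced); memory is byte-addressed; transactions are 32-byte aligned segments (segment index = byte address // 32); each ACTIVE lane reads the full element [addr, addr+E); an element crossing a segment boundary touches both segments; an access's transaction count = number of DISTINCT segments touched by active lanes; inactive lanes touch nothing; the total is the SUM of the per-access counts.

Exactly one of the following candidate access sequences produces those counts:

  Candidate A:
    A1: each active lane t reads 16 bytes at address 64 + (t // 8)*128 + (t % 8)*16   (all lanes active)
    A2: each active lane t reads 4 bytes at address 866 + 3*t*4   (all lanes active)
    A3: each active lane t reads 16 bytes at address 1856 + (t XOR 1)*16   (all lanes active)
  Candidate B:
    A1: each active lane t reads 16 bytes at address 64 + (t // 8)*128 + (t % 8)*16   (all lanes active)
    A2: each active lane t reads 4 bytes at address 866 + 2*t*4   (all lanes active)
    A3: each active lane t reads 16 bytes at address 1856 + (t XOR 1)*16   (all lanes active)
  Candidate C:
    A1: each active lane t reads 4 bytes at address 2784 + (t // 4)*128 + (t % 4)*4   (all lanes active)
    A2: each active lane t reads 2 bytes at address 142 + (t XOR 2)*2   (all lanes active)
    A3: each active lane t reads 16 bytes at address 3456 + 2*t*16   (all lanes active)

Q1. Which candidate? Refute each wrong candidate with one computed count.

A: A2 gives 3 transactions, not 2
C: A1 gives 2 transactions, not 4
B: all counts match (4,2,4)

Answer: B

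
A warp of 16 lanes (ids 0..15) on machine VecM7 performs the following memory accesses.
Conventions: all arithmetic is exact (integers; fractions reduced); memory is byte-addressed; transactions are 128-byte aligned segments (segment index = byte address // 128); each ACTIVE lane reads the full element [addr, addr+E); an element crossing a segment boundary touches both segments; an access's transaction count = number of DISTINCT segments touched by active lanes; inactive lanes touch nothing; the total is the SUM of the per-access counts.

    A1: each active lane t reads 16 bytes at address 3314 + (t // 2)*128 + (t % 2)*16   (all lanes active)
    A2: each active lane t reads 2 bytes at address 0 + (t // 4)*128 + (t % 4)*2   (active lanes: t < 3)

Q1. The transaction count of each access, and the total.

A1: 9 transactions
A2: 1 transaction

Answer: 9,1; total 10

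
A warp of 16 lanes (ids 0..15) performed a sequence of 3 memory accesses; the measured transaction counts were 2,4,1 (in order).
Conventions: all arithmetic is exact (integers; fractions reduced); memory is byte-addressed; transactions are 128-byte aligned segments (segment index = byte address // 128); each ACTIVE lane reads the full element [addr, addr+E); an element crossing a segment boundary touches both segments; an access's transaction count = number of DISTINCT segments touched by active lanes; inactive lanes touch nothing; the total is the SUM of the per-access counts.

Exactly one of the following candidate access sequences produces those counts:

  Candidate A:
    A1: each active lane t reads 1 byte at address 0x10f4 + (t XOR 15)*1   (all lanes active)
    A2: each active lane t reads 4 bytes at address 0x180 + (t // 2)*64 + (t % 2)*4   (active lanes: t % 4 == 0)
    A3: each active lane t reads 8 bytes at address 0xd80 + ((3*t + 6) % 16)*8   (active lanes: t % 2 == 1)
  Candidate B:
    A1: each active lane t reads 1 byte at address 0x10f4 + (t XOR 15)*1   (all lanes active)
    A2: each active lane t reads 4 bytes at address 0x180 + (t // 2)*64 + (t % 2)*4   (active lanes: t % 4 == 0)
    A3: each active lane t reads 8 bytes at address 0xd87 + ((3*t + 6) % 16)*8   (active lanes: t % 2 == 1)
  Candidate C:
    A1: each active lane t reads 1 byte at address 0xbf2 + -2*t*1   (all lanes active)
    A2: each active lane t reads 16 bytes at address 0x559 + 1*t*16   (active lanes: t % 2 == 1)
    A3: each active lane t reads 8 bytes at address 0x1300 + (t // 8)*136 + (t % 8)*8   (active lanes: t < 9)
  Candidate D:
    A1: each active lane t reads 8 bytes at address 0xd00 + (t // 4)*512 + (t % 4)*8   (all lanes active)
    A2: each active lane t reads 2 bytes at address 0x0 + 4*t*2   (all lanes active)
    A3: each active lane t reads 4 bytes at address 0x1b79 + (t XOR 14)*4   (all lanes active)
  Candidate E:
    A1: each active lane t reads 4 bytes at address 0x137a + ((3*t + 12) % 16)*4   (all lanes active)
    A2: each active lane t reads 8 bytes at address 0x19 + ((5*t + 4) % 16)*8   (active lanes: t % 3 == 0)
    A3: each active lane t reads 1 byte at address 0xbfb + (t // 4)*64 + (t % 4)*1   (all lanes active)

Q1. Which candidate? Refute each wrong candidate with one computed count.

B: A3 gives 2 transactions, not 1
C: A1 gives 1 transaction, not 2
D: A1 gives 4 transactions, not 2
E: A2 gives 2 transactions, not 4
A: all counts match (2,4,1)

Answer: A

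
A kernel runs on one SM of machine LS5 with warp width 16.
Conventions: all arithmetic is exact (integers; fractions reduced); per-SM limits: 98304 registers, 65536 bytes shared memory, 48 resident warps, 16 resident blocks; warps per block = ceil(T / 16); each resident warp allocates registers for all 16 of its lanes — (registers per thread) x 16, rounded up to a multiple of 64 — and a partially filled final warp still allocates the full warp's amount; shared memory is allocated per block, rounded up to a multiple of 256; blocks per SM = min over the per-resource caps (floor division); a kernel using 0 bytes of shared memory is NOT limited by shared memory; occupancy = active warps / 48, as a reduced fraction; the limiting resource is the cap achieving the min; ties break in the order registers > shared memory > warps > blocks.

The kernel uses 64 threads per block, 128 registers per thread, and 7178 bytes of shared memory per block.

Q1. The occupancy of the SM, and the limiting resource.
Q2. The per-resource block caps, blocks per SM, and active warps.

Answer: occupancy 2/3, limited by shared memory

registers: 12 blocks
shared memory: 8 blocks
warps: 12 blocks
blocks: 16 blocks

Answer: 8 blocks, 32 active warps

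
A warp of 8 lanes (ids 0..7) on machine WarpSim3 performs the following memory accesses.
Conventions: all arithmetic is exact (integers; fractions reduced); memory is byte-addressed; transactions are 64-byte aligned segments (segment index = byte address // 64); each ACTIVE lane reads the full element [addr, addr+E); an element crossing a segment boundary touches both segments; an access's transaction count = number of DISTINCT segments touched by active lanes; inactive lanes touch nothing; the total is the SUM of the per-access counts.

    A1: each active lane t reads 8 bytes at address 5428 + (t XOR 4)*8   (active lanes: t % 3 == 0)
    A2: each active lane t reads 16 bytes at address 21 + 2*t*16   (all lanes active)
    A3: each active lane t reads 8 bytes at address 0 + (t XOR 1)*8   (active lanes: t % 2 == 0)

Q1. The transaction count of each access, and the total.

A1: 1 transaction
A2: 5 transactions
A3: 1 transaction

Answer: 1,5,1; total 7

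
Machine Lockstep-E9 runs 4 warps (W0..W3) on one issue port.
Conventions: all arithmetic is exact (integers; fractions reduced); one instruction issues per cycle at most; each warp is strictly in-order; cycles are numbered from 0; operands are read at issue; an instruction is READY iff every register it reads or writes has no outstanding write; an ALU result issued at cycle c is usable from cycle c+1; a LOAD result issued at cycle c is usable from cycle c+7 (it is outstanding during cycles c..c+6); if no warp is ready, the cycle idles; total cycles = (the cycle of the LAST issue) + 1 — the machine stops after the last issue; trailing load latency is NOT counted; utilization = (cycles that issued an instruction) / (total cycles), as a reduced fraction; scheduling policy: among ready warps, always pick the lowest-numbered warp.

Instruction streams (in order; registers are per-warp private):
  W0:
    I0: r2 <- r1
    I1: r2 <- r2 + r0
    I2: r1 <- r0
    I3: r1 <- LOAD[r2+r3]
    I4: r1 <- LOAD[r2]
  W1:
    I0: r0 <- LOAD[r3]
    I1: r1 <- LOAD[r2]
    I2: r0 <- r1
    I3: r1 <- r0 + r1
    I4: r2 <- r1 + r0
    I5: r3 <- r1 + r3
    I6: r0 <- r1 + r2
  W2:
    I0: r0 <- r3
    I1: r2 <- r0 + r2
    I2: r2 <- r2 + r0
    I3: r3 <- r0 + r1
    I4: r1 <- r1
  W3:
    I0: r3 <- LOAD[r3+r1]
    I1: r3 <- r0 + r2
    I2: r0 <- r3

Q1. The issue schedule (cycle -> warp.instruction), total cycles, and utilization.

cycle 0: W0.I0
cycle 1: W0.I1
cycle 2: W0.I2
cycle 3: W0.I3
cycle 4: W1.I0
cycle 5: W1.I1
cycle 6: W2.I0
cycle 7: W2.I1
cycle 8: W2.I2
cycle 9: W2.I3
cycle 10: W0.I4
cycle 11: W2.I4
cycle 12: W1.I2
cycle 13: W1.I3
cycle 14: W1.I4
cycle 15: W1.I5
cycle 16: W1.I6
cycle 17: W3.I0
cycle 18: idle
cycle 19: idle
cycle 20: idle
cycle 21: idle
cycle 22: idle
cycle 23: idle
cycle 24: W3.I1
cycle 25: W3.I2

Answer: 26 cycles, utilization 10/13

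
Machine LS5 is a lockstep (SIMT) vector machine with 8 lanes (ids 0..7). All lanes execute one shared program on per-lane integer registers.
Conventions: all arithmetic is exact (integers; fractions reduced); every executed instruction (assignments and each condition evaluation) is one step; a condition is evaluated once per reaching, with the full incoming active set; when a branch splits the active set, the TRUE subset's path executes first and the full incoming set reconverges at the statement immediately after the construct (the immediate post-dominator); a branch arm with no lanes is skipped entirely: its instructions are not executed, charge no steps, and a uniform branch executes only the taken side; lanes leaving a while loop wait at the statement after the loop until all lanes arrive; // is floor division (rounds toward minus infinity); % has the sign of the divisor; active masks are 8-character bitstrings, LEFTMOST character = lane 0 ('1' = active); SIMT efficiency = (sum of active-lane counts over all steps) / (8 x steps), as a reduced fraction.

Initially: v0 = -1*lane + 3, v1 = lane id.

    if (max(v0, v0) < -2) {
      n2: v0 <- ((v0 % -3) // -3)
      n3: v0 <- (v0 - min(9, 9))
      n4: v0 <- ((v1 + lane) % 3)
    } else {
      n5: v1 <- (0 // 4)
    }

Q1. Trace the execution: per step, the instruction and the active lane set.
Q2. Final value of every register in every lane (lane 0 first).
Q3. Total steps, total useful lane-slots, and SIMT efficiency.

step 0: eval (max(v0, v0) < -2)      11111111
step 1: v0 <- ((v0 % -3) // -3)      00000011
step 2: v0 <- (v0 - min(9, 9))       00000011
step 3: v0 <- ((v1 + lane) % 3)      00000011
step 4: v1 <- (0 // 4)               11111100

Answer: 5 steps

v0: 3,2,1,0,-1,-2,0,2
v1: 0,0,0,0,0,0,6,7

steps = 5; useful = 20; efficiency = 20/40 = 1/2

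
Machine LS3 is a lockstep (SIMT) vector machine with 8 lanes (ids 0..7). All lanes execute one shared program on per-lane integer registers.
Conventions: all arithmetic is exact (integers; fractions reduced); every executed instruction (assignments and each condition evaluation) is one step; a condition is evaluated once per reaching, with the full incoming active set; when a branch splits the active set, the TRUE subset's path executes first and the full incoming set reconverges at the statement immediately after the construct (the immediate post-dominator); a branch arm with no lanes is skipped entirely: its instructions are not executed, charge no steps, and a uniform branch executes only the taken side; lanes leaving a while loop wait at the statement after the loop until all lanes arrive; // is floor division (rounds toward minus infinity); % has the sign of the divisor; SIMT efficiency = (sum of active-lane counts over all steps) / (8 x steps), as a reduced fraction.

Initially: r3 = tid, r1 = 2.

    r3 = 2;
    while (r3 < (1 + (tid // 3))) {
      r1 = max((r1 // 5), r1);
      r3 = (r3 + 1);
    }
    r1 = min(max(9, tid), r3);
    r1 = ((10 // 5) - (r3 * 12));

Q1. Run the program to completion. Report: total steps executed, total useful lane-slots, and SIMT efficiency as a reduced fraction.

Answer: 7 steps, 38 useful, 19/28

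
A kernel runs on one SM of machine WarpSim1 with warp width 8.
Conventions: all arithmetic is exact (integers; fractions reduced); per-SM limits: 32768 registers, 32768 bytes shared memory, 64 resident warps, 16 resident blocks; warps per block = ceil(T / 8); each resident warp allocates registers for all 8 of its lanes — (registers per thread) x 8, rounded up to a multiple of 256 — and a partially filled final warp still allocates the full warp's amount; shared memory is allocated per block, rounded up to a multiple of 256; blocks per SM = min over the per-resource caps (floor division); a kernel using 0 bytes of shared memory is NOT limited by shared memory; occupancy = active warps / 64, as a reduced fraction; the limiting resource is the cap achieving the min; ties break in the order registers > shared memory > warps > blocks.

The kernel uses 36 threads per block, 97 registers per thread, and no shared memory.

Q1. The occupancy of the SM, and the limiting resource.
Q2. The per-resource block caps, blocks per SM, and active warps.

Answer: occupancy 15/32, limited by registers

registers: 6 blocks
shared memory: no limit (kernel uses none)
warps: 12 blocks
blocks: 16 blocks

Answer: 6 blocks, 30 active warps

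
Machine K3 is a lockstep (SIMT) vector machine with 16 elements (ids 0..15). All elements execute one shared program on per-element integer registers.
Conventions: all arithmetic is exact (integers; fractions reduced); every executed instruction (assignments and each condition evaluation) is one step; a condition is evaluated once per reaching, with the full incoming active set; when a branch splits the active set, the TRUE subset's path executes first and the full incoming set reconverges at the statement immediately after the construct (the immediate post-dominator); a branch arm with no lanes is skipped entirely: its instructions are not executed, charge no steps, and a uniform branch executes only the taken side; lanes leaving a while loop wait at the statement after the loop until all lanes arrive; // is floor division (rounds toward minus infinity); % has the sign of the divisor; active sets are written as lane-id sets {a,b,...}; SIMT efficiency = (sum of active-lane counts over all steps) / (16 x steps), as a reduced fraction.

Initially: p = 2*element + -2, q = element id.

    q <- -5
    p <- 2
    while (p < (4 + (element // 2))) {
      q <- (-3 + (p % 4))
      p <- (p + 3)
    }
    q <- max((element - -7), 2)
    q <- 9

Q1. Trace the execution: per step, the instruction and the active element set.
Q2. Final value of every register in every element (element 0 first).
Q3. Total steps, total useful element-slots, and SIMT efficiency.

step 0: q <- -5                      {0,1,2,3,4,5,6,7,8,9,10,11,12,13,14,15}
step 1: p <- 2                       {0,1,2,3,4,5,6,7,8,9,10,11,12,13,14,15}
step 2: eval (p < (4 + (element // 2))) {0,1,2,3,4,5,6,7,8,9,10,11,12,13,14,15}
step 3: q <- (-3 + (p % 4))          {0,1,2,3,4,5,6,7,8,9,10,11,12,13,14,15}
step 4: p <- (p + 3)                 {0,1,2,3,4,5,6,7,8,9,10,11,12,13,14,15}
step 5: eval (p < (4 + (element // 2))) {0,1,2,3,4,5,6,7,8,9,10,11,12,13,14,15}
step 6: q <- (-3 + (p % 4))          {4,5,6,7,8,9,10,11,12,13,14,15}
step 7: p <- (p + 3)                 {4,5,6,7,8,9,10,11,12,13,14,15}
step 8: eval (p < (4 + (element // 2))) {4,5,6,7,8,9,10,11,12,13,14,15}
step 9: q <- (-3 + (p % 4))          {10,11,12,13,14,15}
step 10: p <- (p + 3)                 {10,11,12,13,14,15}
step 11: eval (p < (4 + (element // 2))) {10,11,12,13,14,15}
step 12: q <- max((element - -7), 2)  {0,1,2,3,4,5,6,7,8,9,10,11,12,13,14,15}
step 13: q <- 9                       {0,1,2,3,4,5,6,7,8,9,10,11,12,13,14,15}

Answer: 14 steps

p: 5,5,5,5,8,8,8,8,8,8,11,11,11,11,11,11
q: 9,9,9,9,9,9,9,9,9,9,9,9,9,9,9,9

steps = 14; useful = 182; efficiency = 182/224 = 13/16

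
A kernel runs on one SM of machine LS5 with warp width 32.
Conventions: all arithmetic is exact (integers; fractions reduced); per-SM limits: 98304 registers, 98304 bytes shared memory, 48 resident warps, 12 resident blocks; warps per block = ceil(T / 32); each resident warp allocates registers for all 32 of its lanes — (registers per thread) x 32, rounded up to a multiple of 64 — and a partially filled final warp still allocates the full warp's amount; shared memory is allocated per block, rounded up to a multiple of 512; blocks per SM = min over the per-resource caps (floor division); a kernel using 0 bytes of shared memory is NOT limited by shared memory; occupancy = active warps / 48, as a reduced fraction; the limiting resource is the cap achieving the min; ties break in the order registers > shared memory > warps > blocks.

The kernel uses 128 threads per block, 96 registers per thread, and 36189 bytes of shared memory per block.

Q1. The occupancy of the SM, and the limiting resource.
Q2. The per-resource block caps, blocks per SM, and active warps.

Answer: occupancy 1/6, limited by shared memory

registers: 8 blocks
shared memory: 2 blocks
warps: 12 blocks
blocks: 12 blocks

Answer: 2 blocks, 8 active warps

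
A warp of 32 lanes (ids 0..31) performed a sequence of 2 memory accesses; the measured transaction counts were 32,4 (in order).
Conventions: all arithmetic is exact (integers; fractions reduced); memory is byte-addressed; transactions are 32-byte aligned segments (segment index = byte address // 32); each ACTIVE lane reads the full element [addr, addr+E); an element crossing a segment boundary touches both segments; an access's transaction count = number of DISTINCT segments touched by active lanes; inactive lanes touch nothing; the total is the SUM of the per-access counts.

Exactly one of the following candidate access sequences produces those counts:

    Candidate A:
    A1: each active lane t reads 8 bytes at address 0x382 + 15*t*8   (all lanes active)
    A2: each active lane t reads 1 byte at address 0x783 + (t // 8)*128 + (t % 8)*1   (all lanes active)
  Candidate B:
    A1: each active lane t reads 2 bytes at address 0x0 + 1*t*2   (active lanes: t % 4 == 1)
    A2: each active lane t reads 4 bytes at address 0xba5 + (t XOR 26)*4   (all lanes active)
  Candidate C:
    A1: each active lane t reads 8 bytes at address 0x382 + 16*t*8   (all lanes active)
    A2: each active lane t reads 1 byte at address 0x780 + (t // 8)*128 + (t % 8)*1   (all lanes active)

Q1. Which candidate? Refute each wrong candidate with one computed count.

A: A1 gives 40 transactions, not 32
B: A1 gives 2 transactions, not 32
C: all counts match (32,4)

Answer: C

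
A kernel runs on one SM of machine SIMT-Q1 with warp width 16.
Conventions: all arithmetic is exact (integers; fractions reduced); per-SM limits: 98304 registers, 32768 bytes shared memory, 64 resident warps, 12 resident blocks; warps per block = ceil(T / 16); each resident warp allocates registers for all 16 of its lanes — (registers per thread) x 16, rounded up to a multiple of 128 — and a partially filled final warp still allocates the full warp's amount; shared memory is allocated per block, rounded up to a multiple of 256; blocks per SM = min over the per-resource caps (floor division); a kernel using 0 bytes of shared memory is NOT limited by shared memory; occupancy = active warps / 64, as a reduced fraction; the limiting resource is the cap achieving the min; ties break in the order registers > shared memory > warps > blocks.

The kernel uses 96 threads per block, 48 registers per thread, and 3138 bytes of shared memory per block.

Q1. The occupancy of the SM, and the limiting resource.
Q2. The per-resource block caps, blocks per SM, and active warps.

Answer: occupancy 27/32, limited by shared memory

registers: 21 blocks
shared memory: 9 blocks
warps: 10 blocks
blocks: 12 blocks

Answer: 9 blocks, 54 active warps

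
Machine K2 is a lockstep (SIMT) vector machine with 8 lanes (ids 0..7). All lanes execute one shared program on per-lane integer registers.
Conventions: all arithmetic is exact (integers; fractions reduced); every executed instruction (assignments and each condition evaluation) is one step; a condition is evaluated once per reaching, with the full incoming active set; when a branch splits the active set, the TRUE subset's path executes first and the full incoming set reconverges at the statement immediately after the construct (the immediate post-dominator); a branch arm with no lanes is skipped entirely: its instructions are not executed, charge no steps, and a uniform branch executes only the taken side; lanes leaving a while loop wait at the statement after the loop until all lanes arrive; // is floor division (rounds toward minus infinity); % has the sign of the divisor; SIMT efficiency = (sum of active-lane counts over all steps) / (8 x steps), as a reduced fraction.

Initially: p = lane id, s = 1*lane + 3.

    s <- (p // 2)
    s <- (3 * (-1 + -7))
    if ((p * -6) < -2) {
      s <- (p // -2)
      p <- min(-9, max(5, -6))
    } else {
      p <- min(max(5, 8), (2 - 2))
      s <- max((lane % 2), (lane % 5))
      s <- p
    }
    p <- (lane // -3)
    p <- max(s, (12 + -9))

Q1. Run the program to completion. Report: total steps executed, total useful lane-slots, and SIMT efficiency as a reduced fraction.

Answer: 10 steps, 57 useful, 57/80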